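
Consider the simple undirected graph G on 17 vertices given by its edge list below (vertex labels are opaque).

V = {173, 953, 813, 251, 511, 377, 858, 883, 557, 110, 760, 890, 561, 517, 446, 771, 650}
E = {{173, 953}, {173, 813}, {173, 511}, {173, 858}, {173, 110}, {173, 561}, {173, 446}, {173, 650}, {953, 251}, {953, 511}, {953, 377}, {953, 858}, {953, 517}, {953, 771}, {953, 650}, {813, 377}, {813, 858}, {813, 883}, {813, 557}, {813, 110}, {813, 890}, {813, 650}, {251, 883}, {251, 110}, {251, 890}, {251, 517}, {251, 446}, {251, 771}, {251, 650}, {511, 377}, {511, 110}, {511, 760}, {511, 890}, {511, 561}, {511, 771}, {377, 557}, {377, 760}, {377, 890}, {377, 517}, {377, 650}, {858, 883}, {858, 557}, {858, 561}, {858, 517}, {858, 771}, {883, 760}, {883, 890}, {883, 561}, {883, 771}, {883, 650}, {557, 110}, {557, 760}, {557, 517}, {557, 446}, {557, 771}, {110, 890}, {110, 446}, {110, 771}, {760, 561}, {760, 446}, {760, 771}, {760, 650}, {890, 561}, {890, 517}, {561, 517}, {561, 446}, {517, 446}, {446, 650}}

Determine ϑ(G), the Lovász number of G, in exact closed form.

sqrt(17)

Vertex 517 has 8 neighbors: 953, 251, 377, 858, 557, 890, 561, 446.
Vertex 110 has 8 neighbors: 173, 813, 251, 511, 557, 890, 446, 771.
N(858) = {173, 953, 813, 883, 557, 561, 517, 771}, |N(858)| = 8.
Vertex 377 has 8 neighbors: 953, 813, 511, 557, 760, 890, 517, 650.
deg(v) = 8 for all v (|V|=17); Paley(17): SR with (k,λ,μ)=(8,3,4).
A has 3 distinct eigenvalues ≈ [8.0, 1.56155, -2.56155].
−17·(-sqrt(17)/2 - 1/2) / ((8)−(-sqrt(17)/2 - 1/2)) = sqrt(17) = ϑ(G).
Numerically 4.123105626.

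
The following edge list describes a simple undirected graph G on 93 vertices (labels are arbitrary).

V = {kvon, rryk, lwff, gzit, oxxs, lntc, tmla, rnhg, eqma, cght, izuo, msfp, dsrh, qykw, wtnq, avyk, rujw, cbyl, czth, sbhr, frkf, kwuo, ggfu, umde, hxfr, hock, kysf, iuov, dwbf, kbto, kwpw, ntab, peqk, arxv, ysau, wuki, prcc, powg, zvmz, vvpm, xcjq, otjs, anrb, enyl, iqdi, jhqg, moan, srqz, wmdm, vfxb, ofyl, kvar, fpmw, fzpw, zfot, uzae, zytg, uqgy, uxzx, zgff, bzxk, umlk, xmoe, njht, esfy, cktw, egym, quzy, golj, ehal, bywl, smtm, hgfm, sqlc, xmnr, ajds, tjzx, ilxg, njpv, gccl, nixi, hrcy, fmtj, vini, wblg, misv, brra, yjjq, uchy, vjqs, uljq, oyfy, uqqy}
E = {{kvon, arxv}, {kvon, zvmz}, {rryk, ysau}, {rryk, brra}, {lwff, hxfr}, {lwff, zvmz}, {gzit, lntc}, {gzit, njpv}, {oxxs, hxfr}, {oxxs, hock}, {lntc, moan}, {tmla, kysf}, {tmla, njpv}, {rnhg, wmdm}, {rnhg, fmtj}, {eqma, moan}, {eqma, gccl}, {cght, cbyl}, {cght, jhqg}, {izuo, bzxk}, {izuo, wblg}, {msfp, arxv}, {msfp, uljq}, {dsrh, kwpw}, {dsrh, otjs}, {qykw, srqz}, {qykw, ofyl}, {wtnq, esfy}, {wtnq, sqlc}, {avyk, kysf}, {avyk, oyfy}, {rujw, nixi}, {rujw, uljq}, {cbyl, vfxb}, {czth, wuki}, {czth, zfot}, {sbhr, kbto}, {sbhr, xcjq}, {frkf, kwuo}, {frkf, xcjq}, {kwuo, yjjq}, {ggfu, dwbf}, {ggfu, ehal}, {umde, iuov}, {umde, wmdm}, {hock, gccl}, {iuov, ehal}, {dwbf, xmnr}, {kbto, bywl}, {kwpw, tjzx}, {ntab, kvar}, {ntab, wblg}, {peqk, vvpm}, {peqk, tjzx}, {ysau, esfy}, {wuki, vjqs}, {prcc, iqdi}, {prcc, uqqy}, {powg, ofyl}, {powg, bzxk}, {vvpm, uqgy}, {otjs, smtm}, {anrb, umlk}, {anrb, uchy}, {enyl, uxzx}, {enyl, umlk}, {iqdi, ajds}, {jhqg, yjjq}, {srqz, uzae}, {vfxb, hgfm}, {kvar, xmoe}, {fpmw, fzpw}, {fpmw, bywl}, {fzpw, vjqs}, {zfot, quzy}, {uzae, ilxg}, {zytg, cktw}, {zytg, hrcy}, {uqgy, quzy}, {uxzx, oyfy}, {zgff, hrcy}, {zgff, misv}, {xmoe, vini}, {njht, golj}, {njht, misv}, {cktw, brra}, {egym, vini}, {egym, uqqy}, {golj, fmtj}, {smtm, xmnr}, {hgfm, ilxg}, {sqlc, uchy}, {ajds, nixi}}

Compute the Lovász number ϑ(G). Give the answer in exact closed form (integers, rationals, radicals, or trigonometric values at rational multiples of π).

deg(zvmz) = 2; N(zvmz) = {kvon, lwff}.
N(sbhr) = {kbto, xcjq}, |N(sbhr)| = 2.
deg(zfot) = 2; N(zfot) = {czth, quzy}.
deg(xmoe) = 2; N(xmoe) = {kvar, vini}.
Regular of degree 2 on 93 vertices: the odd cycle C_{93}.
spec(A) ≈ [2.0, 1.995437, 1.98177, 1.95906, 1.927411, 1.886968, 1.837916, 1.780477, 1.714914, 1.641527, 1.56065, 1.472651, 1.377934, 1.276929, 1.170098, 1.057928, 0.940931, 0.819641, 0.694611, 0.566411, 0.435627, 0.302856, 0.168702, 0.033779, -0.101298, -0.235913, -0.369452, -0.501305, -0.630871, -0.757558, -0.880788, -1.0, -1.114649, -1.224212, -1.328189, -1.426106, -1.517516, -1.602002, -1.679179, -1.748693, -1.810229, -1.863505, -1.908279, -1.944345, -1.97154, -1.989739, -1.998859] (distinct, 6 d.p.).
Lovász: ϑ = −93(-2*cos(pi/93))/(2+-(-1)*2*cos(pi/93)) = 93*cos(pi/93)/(cos(pi/93) + 1).
Numerically 46.48673.
Check 46 ≤ 93*cos(pi/93)/(cos(pi/93) + 1) ≤ 47: both strict.

93*cos(pi/93)/(cos(pi/93) + 1)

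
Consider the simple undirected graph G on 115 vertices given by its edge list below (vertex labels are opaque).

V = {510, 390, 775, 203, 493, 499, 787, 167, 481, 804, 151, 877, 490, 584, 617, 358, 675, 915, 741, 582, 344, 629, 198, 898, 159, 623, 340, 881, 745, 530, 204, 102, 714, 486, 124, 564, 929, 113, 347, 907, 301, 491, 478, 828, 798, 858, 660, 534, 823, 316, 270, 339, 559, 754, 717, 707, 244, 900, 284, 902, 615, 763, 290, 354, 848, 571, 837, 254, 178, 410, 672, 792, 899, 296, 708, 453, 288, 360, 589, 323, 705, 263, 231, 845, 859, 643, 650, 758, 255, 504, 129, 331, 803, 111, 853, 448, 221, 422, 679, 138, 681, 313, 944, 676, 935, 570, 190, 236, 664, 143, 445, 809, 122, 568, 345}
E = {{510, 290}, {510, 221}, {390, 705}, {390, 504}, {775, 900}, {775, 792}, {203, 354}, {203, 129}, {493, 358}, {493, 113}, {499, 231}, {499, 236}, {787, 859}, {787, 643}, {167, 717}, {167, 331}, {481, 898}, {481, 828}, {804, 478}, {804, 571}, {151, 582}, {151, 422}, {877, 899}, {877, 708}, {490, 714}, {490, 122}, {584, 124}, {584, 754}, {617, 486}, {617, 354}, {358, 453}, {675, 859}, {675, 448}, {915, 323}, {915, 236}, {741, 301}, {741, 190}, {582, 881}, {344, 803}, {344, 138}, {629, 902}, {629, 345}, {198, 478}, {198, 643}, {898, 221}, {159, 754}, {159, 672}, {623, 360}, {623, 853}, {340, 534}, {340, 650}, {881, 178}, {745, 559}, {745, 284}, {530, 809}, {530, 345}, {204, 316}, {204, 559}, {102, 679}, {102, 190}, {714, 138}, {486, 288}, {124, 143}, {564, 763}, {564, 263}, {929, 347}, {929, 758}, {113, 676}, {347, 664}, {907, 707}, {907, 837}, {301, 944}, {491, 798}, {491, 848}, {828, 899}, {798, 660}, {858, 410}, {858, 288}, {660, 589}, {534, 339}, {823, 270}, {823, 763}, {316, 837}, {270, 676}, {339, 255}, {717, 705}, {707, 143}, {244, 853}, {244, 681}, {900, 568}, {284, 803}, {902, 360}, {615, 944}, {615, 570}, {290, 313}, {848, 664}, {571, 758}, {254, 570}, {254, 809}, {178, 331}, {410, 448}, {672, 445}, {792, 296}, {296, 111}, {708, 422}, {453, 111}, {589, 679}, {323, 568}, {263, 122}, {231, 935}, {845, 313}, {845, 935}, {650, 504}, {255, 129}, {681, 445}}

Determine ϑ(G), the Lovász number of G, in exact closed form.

Vertex 534 has 2 neighbors: 340, 339.
deg(798) = 2; N(798) = {491, 660}.
Vertex 615 has 2 neighbors: 944, 570.
N(190) = {741, 102}, |N(190)| = 2.
Regular of degree 2 on 115 vertices: this is C_{115}, the 115-cycle.
Distinct eigenvalues (to 6 d.p.): [2.0, 1.997016, 1.988071, 1.973194, 1.952428, 1.925835, 1.893494, 1.855503, 1.811974, 1.763037, 1.708839, 1.649541, 1.58532, 1.516368, 1.44289, 1.365106, 1.283249, 1.197561, 1.1083, 1.01573, 0.92013, 0.821784, 0.720985, 0.618034, 0.513239, 0.406912, 0.299371, 0.190936, 0.081932, -0.027317, -0.136485, -0.245245, -0.353273, -0.460247, -0.565848, -0.669759, -0.771672, -0.871282, -0.968292, -1.062411, -1.153361, -1.240868, -1.324672, -1.404522, -1.480181, -1.551423, -1.618034, -1.679817, -1.736586, -1.788173, -1.834423, -1.875198, -1.910377, -1.939855, -1.963543, -1.981372, -1.993287, -1.999254].
λ_max=2, λ_min=-2*cos(pi/115); ϑ = −115·λ_min/(λ_max−λ_min) = 115*cos(pi/115)/(cos(pi/115) + 1).
≈ 57.4892708 (to 7 d.p.).
Sandwich: α(G)=57 ≤ ϑ(G)=115*cos(pi/115)/(cos(pi/115) + 1) ≤ χ(Ḡ)=58 (both strict).

115*cos(pi/115)/(cos(pi/115) + 1)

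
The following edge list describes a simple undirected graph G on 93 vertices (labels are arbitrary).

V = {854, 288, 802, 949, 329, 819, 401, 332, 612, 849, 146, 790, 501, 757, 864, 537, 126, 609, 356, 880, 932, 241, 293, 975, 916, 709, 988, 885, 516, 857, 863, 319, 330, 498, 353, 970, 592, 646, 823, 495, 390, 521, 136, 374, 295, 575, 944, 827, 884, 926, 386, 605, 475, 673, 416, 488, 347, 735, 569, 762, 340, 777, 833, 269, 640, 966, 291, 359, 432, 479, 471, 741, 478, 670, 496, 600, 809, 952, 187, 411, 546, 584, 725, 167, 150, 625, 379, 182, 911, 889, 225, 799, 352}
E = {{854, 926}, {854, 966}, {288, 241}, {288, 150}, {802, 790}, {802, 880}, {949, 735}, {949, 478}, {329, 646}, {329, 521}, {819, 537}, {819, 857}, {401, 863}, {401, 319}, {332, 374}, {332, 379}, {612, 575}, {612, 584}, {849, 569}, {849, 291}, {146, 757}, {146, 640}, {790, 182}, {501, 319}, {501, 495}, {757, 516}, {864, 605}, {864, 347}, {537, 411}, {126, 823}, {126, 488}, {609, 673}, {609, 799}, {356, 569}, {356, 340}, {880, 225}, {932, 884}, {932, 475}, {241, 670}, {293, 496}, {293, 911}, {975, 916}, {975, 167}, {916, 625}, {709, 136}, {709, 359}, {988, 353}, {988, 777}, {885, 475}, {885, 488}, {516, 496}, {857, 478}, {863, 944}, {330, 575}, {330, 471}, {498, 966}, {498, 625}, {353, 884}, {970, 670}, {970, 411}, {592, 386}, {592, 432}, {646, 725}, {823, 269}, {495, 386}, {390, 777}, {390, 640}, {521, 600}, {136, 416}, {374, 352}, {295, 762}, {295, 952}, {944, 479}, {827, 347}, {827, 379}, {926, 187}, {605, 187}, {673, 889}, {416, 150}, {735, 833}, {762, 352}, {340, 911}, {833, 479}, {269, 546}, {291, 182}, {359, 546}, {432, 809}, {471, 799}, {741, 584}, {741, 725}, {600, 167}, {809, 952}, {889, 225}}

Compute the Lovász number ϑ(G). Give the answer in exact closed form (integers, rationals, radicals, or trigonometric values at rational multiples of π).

deg(762) = 2; N(762) = {295, 352}.
Vertex 889 has 2 neighbors: 673, 225.
Vertex 332 has 2 neighbors: 374, 379.
Vertex 777 has 2 neighbors: 988, 390.
Every vertex has degree 2 (N=93); the odd cycle C_{93}.
A has 47 distinct eigenvalues ≈ [2.0, 1.995, 1.982, 1.959, 1.927, 1.887, 1.838, 1.78, 1.715, 1.642, 1.561, 1.473, 1.378, 1.277, 1.17, 1.058, 0.941, 0.82, 0.695, 0.566, 0.436, 0.303, 0.169, 0.034, -0.101, -0.236, -0.369, -0.501, -0.631, -0.758, -0.881, -1.0, -1.115, -1.224, -1.328, -1.426, -1.518, -1.602, -1.679, -1.749, -1.81, -1.864, -1.908, -1.944, -1.972, -1.99, -1.999].
−93·(-2*cos(pi/93)) / ((2)−(-2*cos(pi/93))) = 93*cos(pi/93)/(cos(pi/93) + 1) = ϑ(G).
Numerically 46.4867.
α=46, χ(Ḡ)=47; ϑ=93*cos(pi/93)/(cos(pi/93) + 1) lies between (both strict).

93*cos(pi/93)/(cos(pi/93) + 1)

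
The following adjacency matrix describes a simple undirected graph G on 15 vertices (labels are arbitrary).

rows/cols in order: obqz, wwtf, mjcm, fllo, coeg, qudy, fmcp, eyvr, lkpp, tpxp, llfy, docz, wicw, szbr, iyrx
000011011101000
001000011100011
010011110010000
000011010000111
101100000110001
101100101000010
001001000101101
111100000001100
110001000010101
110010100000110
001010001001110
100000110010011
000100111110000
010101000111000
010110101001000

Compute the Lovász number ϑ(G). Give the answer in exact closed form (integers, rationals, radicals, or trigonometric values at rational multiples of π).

5

N(eyvr) = {obqz, wwtf, mjcm, fllo, docz, wicw}, |N(eyvr)| = 6.
N(fmcp) = {mjcm, qudy, tpxp, docz, wicw, iyrx}, |N(fmcp)| = 6.
deg(wwtf) = 6; N(wwtf) = {mjcm, eyvr, lkpp, tpxp, szbr, iyrx}.
N(wicw) = {fllo, fmcp, eyvr, lkpp, tpxp, llfy}, |N(wicw)| = 6.
15-vertex 6-regular graph: Kneser-type, 2-subsets of [6].
Distinct eigenvalues (to 6 d.p.): [6.0, 1.0, -3.0].
With N=15: ϑ(G) = 15·(-1*(-3))/(6−(-3)) = 5.
ϑ(G) ≈ 5.00000000.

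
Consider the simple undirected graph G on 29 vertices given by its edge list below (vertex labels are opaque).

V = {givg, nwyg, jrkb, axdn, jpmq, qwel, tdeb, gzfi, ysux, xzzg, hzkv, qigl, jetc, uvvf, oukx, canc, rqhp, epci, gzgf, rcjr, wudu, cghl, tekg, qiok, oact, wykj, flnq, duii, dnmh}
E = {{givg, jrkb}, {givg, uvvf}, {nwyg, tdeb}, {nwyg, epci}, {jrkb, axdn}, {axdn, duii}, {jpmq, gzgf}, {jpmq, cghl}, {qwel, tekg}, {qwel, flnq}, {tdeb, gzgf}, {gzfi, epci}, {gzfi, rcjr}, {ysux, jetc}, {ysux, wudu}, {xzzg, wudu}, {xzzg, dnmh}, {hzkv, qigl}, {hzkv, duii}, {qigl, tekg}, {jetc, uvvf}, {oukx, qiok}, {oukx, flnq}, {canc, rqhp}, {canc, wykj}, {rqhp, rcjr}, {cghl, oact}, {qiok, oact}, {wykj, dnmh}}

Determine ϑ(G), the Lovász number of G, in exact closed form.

29*cos(pi/29)/(cos(pi/29) + 1)

N(xzzg) = {wudu, dnmh}, |N(xzzg)| = 2.
deg(nwyg) = 2; N(nwyg) = {tdeb, epci}.
N(hzkv) = {qigl, duii}, |N(hzkv)| = 2.
Vertex qiok has 2 neighbors: oukx, oact.
G on 29 vertices is 2-regular; this is C_{29}, the 29-cycle.
The 15 distinct eigenvalues: [2.0, 1.953241, 1.815151, 1.592186, 1.294773, 0.936817, 0.535057, 0.108278, -0.323564, -0.740276, -1.122374, -1.451991, -1.713714, -1.895306, -1.988276].
With N=29: ϑ(G) = 29·(-(-1)*2*cos(pi/29))/(2−(-2*cos(pi/29))) = 29*cos(pi/29)/(cos(pi/29) + 1).
Numerically 14.45737526.
14 ≤ 29*cos(pi/29)/(cos(pi/29) + 1) ≤ 15: both strict.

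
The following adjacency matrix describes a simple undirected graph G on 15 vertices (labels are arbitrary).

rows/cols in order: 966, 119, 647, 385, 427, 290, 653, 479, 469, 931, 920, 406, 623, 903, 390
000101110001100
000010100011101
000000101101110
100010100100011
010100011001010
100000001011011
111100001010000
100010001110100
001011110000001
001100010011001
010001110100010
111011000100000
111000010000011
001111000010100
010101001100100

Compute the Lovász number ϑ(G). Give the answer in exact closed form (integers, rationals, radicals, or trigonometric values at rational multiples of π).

5

Vertex 920 has 6 neighbors: 119, 290, 653, 479, 931, 903.
deg(119) = 6; N(119) = {427, 653, 920, 406, 623, 390}.
Vertex 390 has 6 neighbors: 119, 385, 290, 469, 931, 623.
deg(406) = 6; N(406) = {966, 119, 647, 427, 290, 931}.
deg(v) = 6 for all v (|V|=15); Kneser-type, 2-subsets of [6].
The 3 distinct eigenvalues: [6.0, 1.0, -3.0].
λ_max=6, λ_min=-3; ϑ = −15·λ_min/(λ_max−λ_min) = 5.
≈ 5.0000 (to 4 d.p.).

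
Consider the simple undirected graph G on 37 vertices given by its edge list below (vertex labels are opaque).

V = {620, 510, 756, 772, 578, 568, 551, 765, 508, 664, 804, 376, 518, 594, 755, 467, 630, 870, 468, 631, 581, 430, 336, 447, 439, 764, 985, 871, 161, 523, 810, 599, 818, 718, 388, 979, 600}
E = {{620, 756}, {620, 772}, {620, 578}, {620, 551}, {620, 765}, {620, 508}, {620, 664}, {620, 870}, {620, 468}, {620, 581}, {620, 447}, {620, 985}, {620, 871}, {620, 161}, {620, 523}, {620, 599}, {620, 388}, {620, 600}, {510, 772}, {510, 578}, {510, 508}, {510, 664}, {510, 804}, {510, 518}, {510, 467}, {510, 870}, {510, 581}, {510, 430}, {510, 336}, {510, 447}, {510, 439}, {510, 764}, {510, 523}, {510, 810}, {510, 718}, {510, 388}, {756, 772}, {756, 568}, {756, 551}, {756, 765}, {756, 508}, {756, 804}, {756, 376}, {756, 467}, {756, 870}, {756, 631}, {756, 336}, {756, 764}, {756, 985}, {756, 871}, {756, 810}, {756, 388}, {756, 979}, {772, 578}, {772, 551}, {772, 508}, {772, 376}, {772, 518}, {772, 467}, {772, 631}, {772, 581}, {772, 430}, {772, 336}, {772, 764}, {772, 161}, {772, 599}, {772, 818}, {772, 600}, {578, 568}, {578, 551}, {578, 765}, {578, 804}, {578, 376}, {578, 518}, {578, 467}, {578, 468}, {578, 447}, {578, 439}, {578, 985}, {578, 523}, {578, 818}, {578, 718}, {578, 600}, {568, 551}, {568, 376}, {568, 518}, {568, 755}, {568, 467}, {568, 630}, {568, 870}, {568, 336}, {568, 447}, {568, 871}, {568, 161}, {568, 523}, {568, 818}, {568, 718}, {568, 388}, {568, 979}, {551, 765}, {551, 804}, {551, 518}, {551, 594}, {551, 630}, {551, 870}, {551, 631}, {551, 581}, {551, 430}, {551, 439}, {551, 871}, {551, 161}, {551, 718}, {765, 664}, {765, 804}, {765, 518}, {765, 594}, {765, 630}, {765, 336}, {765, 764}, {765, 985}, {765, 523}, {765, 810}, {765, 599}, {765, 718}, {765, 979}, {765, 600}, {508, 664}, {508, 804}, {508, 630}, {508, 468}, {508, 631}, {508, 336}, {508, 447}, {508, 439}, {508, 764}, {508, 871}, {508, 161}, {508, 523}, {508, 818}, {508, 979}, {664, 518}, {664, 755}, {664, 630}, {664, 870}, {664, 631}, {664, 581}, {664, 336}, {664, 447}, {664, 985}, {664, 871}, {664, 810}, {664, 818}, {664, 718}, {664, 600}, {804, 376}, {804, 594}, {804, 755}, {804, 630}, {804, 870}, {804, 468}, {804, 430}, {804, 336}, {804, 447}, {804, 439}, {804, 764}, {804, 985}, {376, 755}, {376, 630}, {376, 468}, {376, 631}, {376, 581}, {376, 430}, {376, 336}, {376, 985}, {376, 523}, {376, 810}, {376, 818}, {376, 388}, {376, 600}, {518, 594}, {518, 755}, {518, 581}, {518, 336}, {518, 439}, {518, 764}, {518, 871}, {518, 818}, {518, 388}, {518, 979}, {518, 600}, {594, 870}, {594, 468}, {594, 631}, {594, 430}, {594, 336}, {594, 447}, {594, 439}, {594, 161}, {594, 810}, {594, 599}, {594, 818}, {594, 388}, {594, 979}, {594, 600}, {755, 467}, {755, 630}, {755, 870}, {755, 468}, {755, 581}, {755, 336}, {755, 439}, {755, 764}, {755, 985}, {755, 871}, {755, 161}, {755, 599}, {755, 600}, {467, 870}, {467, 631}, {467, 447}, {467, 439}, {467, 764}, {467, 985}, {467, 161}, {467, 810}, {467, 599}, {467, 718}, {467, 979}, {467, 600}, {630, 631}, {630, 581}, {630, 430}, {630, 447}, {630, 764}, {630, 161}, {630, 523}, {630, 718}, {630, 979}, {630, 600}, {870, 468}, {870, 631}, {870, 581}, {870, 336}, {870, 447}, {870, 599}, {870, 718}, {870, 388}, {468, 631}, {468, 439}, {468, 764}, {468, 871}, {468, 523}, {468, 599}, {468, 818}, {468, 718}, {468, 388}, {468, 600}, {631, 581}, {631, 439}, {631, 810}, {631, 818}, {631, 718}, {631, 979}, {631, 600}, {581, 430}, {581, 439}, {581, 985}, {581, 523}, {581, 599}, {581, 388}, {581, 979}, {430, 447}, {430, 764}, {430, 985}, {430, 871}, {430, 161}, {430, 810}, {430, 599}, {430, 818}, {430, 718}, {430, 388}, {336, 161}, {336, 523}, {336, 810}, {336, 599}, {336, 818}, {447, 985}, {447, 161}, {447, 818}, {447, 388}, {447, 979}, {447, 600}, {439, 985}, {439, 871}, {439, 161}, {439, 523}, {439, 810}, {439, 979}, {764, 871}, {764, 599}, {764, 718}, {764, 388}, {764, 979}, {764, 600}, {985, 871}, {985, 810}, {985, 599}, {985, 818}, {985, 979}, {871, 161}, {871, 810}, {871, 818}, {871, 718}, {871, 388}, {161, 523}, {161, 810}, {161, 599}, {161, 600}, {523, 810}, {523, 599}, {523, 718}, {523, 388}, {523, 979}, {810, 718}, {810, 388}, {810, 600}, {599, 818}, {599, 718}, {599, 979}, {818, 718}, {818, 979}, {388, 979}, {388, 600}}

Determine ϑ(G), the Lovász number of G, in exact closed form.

deg(551) = 18; N(551) = {620, 756, 772, 578, 568, 765, 804, 518, 594, 630, 870, 631, 581, 430, 439, 871, 161, 718}.
Vertex 664 has 18 neighbors: 620, 510, 765, 508, 518, 755, 630, 870, 631, 581, 336, 447, 985, 871, 810, 818, 718, 600.
deg(508) = 18; N(508) = {620, 510, 756, 772, 664, 804, 630, 468, 631, 336, 447, 439, 764, 871, 161, 523, 818, 979}.
N(388) = {620, 510, 756, 568, 376, 518, 594, 870, 468, 581, 430, 447, 764, 871, 523, 810, 979, 600}, |N(388)| = 18.
deg(v) = 18 for all v (|V|=37); strongly regular (37,18,8,9).
Distinct eigenvalues (to 4 d.p.): [18.0, 2.5414, -3.5414].
Lovász: ϑ = −37(-sqrt(37)/2 - 1/2)/(18+-(-sqrt(37)/2 - 1/2)) = sqrt(37).
Numerically 6.08276.

sqrt(37)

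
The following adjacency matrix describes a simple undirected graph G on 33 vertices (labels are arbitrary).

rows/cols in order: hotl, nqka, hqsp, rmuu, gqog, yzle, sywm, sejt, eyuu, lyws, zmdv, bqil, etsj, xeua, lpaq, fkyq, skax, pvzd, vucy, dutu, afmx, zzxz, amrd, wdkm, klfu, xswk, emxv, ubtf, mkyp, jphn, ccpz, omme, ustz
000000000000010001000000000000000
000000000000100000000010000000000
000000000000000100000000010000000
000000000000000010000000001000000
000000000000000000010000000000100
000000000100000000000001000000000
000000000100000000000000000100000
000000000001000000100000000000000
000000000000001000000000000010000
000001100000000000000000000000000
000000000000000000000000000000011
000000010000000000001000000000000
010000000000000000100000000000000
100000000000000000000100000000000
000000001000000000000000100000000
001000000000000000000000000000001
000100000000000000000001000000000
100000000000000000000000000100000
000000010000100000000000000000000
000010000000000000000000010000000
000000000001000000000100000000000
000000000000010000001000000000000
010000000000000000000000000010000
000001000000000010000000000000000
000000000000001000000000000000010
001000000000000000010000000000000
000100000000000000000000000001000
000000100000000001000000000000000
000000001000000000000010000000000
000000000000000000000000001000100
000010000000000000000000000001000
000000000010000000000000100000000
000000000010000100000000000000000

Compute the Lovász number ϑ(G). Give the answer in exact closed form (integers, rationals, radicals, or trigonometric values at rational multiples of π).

33*cos(pi/33)/(cos(pi/33) + 1)

deg(afmx) = 2; N(afmx) = {bqil, zzxz}.
Vertex emxv has 2 neighbors: rmuu, jphn.
N(xswk) = {hqsp, dutu}, |N(xswk)| = 2.
N(yzle) = {lyws, wdkm}, |N(yzle)| = 2.
deg(v) = 2 for all v (|V|=33); the odd cycle C_{33}.
A has 17 distinct eigenvalues ≈ [2.0, 1.96386, 1.85674, 1.68251, 1.44747, 1.16011, 0.83083, 0.47152, 0.09516, -0.28463, -0.65414, -1.0, -1.30972, -1.57211, -1.77767, -1.91899, -1.99094].
Lovász (edge-transitive): ϑ = −33·(-2*cos(pi/33))/((2)−(-2*cos(pi/33))) = 33*cos(pi/33)/(cos(pi/33) + 1).
Numerically 16.462558592.
Sandwich: α(G)=16 ≤ ϑ(G)=33*cos(pi/33)/(cos(pi/33) + 1) ≤ χ(Ḡ)=17 (both strict).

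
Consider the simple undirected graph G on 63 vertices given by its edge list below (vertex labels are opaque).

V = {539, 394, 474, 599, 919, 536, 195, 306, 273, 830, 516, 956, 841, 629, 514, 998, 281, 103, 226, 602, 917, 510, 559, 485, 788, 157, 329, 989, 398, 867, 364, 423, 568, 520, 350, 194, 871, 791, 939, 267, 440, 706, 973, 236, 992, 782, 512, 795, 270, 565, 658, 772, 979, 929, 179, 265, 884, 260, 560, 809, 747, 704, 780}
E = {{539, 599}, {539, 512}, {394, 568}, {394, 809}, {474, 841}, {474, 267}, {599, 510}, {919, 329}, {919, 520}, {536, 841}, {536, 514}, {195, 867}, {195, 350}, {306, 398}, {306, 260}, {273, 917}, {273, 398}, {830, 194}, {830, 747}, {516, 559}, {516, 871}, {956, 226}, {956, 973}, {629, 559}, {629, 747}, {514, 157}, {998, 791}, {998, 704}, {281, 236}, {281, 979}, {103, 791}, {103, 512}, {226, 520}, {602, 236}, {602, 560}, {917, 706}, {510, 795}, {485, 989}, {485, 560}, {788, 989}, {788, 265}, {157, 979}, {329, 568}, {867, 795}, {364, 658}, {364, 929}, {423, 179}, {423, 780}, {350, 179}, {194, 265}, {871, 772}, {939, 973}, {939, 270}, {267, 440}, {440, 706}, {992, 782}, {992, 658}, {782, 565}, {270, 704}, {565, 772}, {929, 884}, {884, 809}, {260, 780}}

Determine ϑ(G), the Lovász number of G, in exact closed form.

Vertex 423 has 2 neighbors: 179, 780.
deg(565) = 2; N(565) = {782, 772}.
N(867) = {195, 795}, |N(867)| = 2.
N(236) = {281, 602}, |N(236)| = 2.
Every vertex has degree 2 (N=63); this is C_{63}, the 63-cycle.
The 32 distinct eigenvalues: [2.0, 1.99, 1.96, 1.911, 1.843, 1.756, 1.652, 1.532, 1.396, 1.247, 1.085, 0.912, 0.731, 0.542, 0.347, 0.149, -0.05, -0.249, -0.445, -0.637, -0.823, -1.0, -1.167, -1.323, -1.466, -1.594, -1.707, -1.802, -1.879, -1.938, -1.978, -1.998].
With N=63: ϑ(G) = 63·(-(-1)*2*cos(pi/63))/(2−(-2*cos(pi/63))) = 63*cos(pi/63)/(cos(pi/63) + 1).
Numerically 31.48041.
31 ≤ 63*cos(pi/63)/(cos(pi/63) + 1) ≤ 32: both strict.

63*cos(pi/63)/(cos(pi/63) + 1)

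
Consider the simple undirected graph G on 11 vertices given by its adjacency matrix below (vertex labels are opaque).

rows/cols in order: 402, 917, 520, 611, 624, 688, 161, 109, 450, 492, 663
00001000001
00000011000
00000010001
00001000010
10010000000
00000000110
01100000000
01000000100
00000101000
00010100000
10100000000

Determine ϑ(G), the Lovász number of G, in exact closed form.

deg(109) = 2; N(109) = {917, 450}.
deg(450) = 2; N(450) = {688, 109}.
Vertex 492 has 2 neighbors: 611, 688.
Vertex 161 has 2 neighbors: 917, 520.
deg(v) = 2 for all v (|V|=11); the odd cycle C_{11}.
A has 6 distinct eigenvalues ≈ [2.0, 1.6825, 0.8308, -0.2846, -1.3097, -1.919].
Lovász (edge-transitive): ϑ = −11·(-2*cos(pi/11))/((2)−(-2*cos(pi/11))) = 11*cos(pi/11)/(cos(pi/11) + 1).
Numerically 5.38630291.
Check 5 ≤ 11*cos(pi/11)/(cos(pi/11) + 1) ≤ 6: both strict.

11*cos(pi/11)/(cos(pi/11) + 1)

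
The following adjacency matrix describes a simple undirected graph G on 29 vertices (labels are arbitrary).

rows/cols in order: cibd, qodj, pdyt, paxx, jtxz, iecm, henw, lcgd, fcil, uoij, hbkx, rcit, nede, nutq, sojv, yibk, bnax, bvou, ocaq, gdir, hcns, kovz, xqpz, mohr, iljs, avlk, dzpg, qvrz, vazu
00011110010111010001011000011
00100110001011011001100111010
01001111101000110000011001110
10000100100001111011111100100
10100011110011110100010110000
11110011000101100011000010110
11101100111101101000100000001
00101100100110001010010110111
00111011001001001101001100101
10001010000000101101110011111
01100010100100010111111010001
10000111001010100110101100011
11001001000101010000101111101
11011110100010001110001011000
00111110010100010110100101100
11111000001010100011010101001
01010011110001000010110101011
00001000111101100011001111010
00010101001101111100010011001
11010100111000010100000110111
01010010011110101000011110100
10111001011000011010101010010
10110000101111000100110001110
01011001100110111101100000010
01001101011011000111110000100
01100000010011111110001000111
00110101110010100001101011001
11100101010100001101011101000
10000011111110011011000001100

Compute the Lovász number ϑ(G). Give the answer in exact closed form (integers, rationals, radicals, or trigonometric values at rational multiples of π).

sqrt(29)

N(hbkx) = {qodj, pdyt, henw, fcil, rcit, yibk, bvou, ocaq, gdir, hcns, kovz, xqpz, iljs, vazu}, |N(hbkx)| = 14.
deg(kovz) = 14; N(kovz) = {cibd, pdyt, paxx, jtxz, lcgd, uoij, hbkx, yibk, bnax, ocaq, hcns, xqpz, iljs, qvrz}.
deg(pdyt) = 14; N(pdyt) = {qodj, jtxz, iecm, henw, lcgd, fcil, hbkx, sojv, yibk, kovz, xqpz, avlk, dzpg, qvrz}.
N(lcgd) = {pdyt, jtxz, iecm, fcil, rcit, nede, bnax, ocaq, kovz, mohr, iljs, dzpg, qvrz, vazu}, |N(lcgd)| = 14.
Regular of degree 14 on 29 vertices: Paley(29): SR with (k,λ,μ)=(14,6,7).
A has 3 distinct eigenvalues ≈ [14.0, 2.19258, -3.19258].
With N=29: ϑ(G) = 29·(-(-sqrt(29)/2 - 1/2))/(14−(-sqrt(29)/2 - 1/2)) = sqrt(29).
ϑ(G) ≈ 5.385164807.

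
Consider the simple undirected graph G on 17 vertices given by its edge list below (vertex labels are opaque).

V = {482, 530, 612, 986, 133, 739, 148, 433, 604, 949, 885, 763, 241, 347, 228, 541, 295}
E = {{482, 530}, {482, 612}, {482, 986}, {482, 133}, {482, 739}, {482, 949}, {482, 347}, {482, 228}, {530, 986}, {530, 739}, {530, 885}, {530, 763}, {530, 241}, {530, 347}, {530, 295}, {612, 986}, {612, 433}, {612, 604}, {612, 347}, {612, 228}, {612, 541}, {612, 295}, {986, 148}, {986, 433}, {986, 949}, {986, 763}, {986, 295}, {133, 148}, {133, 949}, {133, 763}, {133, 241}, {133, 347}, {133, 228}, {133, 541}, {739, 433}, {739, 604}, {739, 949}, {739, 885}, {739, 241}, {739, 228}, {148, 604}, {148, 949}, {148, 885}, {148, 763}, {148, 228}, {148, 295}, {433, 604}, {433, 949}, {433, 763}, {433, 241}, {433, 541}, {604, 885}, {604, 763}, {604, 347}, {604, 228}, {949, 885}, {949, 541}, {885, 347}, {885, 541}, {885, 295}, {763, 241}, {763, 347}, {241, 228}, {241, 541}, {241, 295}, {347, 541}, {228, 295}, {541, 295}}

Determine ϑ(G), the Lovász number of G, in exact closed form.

N(228) = {482, 612, 133, 739, 148, 604, 241, 295}, |N(228)| = 8.
deg(530) = 8; N(530) = {482, 986, 739, 885, 763, 241, 347, 295}.
N(604) = {612, 739, 148, 433, 885, 763, 347, 228}, |N(604)| = 8.
Vertex 885 has 8 neighbors: 530, 739, 148, 604, 949, 347, 541, 295.
8-regular, N=17; strongly regular (17,8,3,4).
A has 3 distinct eigenvalues ≈ [8.0, 1.5616, -2.5616].
ϑ = −N·λ_min/(λ_max−λ_min) = −17·(-sqrt(17)/2 - 1/2)/(8−(-sqrt(17)/2 - 1/2)) = sqrt(17).
Numerically 4.1231.

sqrt(17)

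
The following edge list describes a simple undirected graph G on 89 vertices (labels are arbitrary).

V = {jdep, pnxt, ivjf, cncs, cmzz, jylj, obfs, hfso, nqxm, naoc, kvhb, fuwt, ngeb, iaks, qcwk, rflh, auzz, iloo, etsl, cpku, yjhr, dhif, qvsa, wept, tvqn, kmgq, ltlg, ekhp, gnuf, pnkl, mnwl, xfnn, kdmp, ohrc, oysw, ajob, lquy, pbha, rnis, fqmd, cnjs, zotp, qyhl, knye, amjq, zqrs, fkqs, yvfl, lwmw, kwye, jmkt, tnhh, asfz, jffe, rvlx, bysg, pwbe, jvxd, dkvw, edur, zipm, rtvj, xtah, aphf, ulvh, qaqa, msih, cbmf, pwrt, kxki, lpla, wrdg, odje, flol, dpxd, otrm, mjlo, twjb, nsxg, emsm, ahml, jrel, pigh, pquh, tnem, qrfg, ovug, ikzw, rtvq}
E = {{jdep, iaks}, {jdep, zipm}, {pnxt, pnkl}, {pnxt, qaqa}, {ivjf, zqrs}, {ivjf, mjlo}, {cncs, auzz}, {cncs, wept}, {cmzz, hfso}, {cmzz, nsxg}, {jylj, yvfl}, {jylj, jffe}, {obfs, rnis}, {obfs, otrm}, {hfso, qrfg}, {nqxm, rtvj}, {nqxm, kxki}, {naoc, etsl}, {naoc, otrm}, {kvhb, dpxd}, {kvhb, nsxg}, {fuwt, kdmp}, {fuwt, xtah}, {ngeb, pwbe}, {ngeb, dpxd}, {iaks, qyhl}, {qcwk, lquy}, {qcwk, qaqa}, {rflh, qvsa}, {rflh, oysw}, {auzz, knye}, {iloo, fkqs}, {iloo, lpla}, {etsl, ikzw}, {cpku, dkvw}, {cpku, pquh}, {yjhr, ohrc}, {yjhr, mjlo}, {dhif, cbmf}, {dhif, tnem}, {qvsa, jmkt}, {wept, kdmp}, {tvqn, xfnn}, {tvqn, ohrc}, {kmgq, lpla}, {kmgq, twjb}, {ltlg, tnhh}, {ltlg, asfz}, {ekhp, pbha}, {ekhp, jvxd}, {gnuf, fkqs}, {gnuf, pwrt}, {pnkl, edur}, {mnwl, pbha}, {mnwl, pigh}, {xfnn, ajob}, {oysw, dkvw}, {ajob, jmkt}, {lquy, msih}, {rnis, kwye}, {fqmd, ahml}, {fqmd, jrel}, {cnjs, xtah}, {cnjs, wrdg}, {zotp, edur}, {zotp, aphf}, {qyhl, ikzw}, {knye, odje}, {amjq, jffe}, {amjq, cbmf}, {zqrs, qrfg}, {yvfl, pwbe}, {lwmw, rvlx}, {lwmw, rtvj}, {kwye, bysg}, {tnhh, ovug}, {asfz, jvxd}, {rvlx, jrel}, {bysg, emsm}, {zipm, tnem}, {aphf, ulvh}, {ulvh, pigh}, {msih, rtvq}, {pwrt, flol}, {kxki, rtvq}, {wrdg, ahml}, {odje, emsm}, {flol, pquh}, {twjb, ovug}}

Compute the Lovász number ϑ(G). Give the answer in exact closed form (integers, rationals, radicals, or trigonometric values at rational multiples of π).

89*cos(pi/89)/(cos(pi/89) + 1)

N(jffe) = {jylj, amjq}, |N(jffe)| = 2.
deg(yjhr) = 2; N(yjhr) = {ohrc, mjlo}.
deg(oysw) = 2; N(oysw) = {rflh, dkvw}.
deg(iloo) = 2; N(iloo) = {fkqs, lpla}.
G on 89 vertices is 2-regular; connected 2-regular on 89 ⇒ C_{89}.
A has 45 distinct eigenvalues ≈ [2.0, 1.995, 1.98, 1.955, 1.921, 1.877, 1.823, 1.761, 1.689, 1.61, 1.522, 1.427, 1.324, 1.215, 1.1, 0.98, 0.854, 0.724, 0.591, 0.455, 0.316, 0.176, 0.035, -0.106, -0.246, -0.386, -0.523, -0.658, -0.79, -0.917, -1.04, -1.158, -1.27, -1.376, -1.475, -1.567, -1.651, -1.726, -1.793, -1.851, -1.9, -1.939, -1.969, -1.989, -1.999].
With N=89: ϑ(G) = 89·(-(-1)*2*cos(pi/89))/(2−(-2*cos(pi/89))) = 89*cos(pi/89)/(cos(pi/89) + 1).
= 44.486135… (decimal).
Sandwich: α(G)=44 ≤ ϑ(G)=89*cos(pi/89)/(cos(pi/89) + 1) ≤ χ(Ḡ)=45 (both strict).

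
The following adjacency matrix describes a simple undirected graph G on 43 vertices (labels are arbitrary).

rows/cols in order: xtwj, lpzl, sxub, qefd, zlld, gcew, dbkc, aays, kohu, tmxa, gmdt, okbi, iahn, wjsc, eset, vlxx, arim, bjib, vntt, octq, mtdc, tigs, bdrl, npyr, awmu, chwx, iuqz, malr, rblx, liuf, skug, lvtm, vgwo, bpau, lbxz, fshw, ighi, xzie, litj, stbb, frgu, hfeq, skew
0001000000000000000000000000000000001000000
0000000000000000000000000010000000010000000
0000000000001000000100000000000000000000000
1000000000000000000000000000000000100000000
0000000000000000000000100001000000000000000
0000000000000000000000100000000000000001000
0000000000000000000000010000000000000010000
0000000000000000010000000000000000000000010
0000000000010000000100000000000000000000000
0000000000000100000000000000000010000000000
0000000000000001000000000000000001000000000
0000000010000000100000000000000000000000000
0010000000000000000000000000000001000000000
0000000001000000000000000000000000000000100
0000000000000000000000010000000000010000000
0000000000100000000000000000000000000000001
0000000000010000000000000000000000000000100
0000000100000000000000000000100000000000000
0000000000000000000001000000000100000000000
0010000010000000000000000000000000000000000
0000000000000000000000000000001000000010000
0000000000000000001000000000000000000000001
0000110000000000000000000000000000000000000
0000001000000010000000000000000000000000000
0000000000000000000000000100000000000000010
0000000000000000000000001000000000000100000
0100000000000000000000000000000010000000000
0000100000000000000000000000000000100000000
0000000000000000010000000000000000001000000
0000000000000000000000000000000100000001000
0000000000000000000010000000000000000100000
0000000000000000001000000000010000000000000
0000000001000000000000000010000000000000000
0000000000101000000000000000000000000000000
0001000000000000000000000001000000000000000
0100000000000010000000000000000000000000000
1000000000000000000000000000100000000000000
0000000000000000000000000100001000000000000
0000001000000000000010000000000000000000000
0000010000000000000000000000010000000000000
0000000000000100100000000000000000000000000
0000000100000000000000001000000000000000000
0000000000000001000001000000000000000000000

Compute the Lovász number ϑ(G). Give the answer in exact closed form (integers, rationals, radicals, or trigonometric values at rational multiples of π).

deg(gcew) = 2; N(gcew) = {bdrl, stbb}.
Vertex xtwj has 2 neighbors: qefd, ighi.
N(awmu) = {chwx, hfeq}, |N(awmu)| = 2.
deg(tmxa) = 2; N(tmxa) = {wjsc, vgwo}.
Every vertex has degree 2 (N=43); the odd cycle C_{43}.
The 22 distinct eigenvalues: [2.0, 1.979, 1.915, 1.811, 1.668, 1.49, 1.279, 1.042, 0.782, 0.506, 0.219, -0.073, -0.363, -0.646, -0.914, -1.164, -1.388, -1.583, -1.744, -1.868, -1.952, -1.995].
ϑ = −N·λ_min/(λ_max−λ_min) = −43·(-2*cos(pi/43))/(2−(-2*cos(pi/43))) = 43*cos(pi/43)/(cos(pi/43) + 1).
ϑ(G) ≈ 21.4713.
Sandwich: α(G)=21 ≤ ϑ(G)=43*cos(pi/43)/(cos(pi/43) + 1) ≤ χ(Ḡ)=22 (both strict).

43*cos(pi/43)/(cos(pi/43) + 1)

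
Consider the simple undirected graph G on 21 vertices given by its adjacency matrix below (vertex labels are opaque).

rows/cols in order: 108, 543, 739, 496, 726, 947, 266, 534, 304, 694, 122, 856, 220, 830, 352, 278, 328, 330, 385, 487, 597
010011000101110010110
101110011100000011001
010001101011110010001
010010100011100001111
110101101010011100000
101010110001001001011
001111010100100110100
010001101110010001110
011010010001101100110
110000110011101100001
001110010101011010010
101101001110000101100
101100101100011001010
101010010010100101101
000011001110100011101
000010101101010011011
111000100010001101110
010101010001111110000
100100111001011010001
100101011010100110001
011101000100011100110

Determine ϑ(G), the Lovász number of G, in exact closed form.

6

Vertex 304 has 10 neighbors: 543, 739, 726, 534, 856, 220, 352, 278, 385, 487.
N(856) = {108, 739, 496, 947, 304, 694, 122, 278, 330, 385}, |N(856)| = 10.
N(947) = {108, 739, 726, 266, 534, 856, 352, 330, 487, 597}, |N(947)| = 10.
deg(694) = 10; N(694) = {108, 543, 266, 534, 122, 856, 220, 352, 278, 597}.
G on 21 vertices is 10-regular; this is K(7,2), the Kneser graph.
spec(A) ≈ [10.0, 1.0, -4.0] (distinct, 6 d.p.).
−21·(-4) / ((10)−(-4)) = 6 = ϑ(G).
Numerically 6.000000000.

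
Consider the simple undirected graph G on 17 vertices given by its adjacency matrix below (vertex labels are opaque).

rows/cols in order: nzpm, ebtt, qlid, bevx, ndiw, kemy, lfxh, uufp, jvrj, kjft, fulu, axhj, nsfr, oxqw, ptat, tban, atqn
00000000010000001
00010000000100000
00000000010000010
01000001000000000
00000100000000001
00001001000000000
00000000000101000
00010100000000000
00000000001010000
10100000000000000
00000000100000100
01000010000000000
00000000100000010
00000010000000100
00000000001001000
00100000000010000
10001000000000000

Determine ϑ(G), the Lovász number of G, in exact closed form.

17*cos(pi/17)/(cos(pi/17) + 1)

Vertex axhj has 2 neighbors: ebtt, lfxh.
Vertex nsfr has 2 neighbors: jvrj, tban.
Vertex oxqw has 2 neighbors: lfxh, ptat.
Vertex nzpm has 2 neighbors: kjft, atqn.
17-vertex 2-regular graph: this is C_{17}, the 17-cycle.
A has 9 distinct eigenvalues ≈ [2.0, 1.8649, 1.478, 0.8915, 0.1845, -0.5473, -1.2053, -1.7004, -1.9659].
Lovász: ϑ = −17(-2*cos(pi/17))/(2+-(-1)*2*cos(pi/17)) = 17*cos(pi/17)/(cos(pi/17) + 1).
Numerically 8.427014314.
Lovász sandwich 8 ≤ 17*cos(pi/17)/(cos(pi/17) + 1) ≤ 9: both strict.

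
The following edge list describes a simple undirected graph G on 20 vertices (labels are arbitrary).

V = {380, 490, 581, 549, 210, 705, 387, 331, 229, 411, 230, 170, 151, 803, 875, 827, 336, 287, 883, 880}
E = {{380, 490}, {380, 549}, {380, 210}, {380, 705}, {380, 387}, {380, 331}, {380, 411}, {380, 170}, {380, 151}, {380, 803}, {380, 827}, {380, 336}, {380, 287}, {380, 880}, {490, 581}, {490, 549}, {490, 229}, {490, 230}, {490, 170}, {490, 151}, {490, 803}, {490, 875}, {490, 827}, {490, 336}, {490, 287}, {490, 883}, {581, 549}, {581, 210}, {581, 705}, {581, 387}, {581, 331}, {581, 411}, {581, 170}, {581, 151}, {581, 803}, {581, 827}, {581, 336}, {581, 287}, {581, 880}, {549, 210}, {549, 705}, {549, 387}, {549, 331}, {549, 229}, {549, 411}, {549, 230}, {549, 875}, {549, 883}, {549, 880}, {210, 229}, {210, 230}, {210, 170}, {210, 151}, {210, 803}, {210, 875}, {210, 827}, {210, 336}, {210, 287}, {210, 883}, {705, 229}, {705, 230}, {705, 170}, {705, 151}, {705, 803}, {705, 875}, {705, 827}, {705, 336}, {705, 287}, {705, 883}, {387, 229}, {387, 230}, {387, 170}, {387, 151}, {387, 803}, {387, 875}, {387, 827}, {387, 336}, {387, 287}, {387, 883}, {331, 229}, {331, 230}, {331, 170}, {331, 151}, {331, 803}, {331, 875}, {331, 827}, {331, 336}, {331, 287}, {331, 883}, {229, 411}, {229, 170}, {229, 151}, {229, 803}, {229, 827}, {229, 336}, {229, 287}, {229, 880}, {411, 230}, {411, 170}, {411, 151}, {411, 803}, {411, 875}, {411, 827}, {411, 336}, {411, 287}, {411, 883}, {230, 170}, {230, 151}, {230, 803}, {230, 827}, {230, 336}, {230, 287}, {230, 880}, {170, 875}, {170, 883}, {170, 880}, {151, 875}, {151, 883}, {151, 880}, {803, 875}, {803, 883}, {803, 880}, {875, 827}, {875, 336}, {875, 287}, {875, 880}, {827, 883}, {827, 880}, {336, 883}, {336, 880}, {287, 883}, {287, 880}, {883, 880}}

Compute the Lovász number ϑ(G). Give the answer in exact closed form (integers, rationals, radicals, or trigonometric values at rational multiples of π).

Vertex 549 has 13 neighbors: 380, 490, 581, 210, 705, 387, 331, 229, 411, 230, 875, 883, 880.
deg(331) = 13; N(331) = {380, 581, 549, 229, 230, 170, 151, 803, 875, 827, 336, 287, 883}.
deg(411) = 13; N(411) = {380, 581, 549, 229, 230, 170, 151, 803, 875, 827, 336, 287, 883}.
deg(230) = 14; N(230) = {490, 549, 210, 705, 387, 331, 411, 170, 151, 803, 827, 336, 287, 880}.
G = K_{7,7,6}: α = 7 = χ(Ḡ), so ϑ = 7.
= 7.0000… (decimal).
Check 7 ≤ 7 ≤ 7: collapsed.

7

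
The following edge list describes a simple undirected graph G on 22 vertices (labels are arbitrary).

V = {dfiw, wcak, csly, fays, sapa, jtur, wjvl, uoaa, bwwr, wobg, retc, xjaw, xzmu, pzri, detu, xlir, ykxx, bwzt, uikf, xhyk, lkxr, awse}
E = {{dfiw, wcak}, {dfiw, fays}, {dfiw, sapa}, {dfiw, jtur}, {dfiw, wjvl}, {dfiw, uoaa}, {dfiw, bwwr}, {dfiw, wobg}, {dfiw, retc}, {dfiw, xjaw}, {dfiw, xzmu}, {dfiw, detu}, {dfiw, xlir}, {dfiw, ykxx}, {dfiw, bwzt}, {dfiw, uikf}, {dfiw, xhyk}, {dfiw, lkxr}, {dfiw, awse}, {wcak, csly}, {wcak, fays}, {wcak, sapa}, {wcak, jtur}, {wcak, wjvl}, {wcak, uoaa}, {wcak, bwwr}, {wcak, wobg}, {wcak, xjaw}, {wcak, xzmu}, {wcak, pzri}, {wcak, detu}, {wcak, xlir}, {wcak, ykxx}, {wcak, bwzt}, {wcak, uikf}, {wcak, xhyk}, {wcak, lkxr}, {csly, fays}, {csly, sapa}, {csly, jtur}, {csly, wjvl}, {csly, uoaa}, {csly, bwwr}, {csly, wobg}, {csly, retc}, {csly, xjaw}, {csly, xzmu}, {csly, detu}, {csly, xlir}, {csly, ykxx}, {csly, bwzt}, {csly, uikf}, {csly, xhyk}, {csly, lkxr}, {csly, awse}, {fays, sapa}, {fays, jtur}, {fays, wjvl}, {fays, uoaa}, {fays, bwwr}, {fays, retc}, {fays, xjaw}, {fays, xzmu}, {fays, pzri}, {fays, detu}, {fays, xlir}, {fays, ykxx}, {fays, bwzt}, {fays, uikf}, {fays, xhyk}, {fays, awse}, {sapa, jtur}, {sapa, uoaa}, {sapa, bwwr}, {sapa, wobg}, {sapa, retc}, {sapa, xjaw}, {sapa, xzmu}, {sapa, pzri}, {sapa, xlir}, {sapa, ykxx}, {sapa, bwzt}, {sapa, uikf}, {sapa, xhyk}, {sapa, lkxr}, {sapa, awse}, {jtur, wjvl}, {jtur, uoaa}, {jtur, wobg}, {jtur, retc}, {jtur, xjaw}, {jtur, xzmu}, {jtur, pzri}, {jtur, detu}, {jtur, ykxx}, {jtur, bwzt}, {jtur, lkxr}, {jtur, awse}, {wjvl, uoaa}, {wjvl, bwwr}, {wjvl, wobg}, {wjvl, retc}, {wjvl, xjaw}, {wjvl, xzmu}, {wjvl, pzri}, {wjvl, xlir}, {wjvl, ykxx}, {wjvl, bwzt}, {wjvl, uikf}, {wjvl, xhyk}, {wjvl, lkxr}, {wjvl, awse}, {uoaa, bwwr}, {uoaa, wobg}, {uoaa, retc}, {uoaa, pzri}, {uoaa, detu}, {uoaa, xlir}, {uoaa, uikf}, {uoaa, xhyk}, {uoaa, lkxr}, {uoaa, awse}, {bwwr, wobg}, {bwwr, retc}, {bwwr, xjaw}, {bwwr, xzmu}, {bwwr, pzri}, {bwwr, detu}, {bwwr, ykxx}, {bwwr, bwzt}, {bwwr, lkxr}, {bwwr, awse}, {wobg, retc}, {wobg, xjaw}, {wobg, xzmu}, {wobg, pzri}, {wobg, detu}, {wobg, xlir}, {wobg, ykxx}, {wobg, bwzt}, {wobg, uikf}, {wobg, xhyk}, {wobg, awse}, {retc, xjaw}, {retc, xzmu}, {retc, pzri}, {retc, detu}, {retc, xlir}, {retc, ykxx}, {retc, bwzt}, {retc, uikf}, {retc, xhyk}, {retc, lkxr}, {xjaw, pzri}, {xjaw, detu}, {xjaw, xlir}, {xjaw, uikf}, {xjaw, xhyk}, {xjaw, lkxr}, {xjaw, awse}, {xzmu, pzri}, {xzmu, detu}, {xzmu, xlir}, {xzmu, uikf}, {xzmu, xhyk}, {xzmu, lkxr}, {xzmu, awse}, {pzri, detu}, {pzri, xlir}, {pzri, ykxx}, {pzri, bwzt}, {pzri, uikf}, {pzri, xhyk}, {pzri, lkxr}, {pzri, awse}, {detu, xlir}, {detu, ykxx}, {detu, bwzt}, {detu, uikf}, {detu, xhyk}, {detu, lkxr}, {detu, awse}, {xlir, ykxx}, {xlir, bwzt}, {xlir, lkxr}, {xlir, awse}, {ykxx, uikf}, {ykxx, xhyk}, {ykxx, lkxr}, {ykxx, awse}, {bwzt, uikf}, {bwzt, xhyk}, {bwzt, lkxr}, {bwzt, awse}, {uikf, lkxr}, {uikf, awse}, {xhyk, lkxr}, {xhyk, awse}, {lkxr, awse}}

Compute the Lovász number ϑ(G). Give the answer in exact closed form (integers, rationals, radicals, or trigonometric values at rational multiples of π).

Vertex wobg has 19 neighbors: dfiw, wcak, csly, sapa, jtur, wjvl, uoaa, bwwr, retc, xjaw, xzmu, pzri, detu, xlir, ykxx, bwzt, uikf, xhyk, awse.
N(fays) = {dfiw, wcak, csly, sapa, jtur, wjvl, uoaa, bwwr, retc, xjaw, xzmu, pzri, detu, xlir, ykxx, bwzt, uikf, xhyk, awse}, |N(fays)| = 19.
N(dfiw) = {wcak, fays, sapa, jtur, wjvl, uoaa, bwwr, wobg, retc, xjaw, xzmu, detu, xlir, ykxx, bwzt, uikf, xhyk, lkxr, awse}, |N(dfiw)| = 19.
deg(xlir) = 17; N(xlir) = {dfiw, wcak, csly, fays, sapa, wjvl, uoaa, wobg, retc, xjaw, xzmu, pzri, detu, ykxx, bwzt, lkxr, awse}.
Complete 6-partite, parts [5, 5, 3, 3, 3, 3]: perfect, ϑ = α = 5.
ϑ(G) ≈ 5.0000000.
5 ≤ 5 ≤ 5: collapsed.

5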